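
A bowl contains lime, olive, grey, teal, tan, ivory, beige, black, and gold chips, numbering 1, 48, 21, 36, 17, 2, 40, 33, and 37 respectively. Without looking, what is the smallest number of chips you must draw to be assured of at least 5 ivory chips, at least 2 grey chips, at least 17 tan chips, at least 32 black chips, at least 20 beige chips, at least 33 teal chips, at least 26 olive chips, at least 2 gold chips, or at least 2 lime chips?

The worst case stops just short of every target: 1 lime, 25 olive, 1 grey, 32 teal, 16 tan, all 2 ivory, 19 beige, 31 black, 1 gold — 1 + 25 + 1 + 32 + 16 + 2 + 19 + 31 + 1 = 128 chips.
One more chip must push some color to its target, so 128 + 1 = 129.

129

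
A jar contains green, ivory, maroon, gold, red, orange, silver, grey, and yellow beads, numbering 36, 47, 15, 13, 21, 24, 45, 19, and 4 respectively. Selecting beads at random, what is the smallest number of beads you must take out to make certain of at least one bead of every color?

The hardest color to obtain is yellow: we could draw every other bead first — 224 − 4 = 220 beads — without a single yellow one.
The next draw must be yellow, so 220 + 1 = 221.

221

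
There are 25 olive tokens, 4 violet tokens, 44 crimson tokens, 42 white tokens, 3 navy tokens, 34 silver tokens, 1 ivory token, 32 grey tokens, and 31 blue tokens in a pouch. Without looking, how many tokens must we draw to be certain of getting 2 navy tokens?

215

To avoid navy tokens as long as possible, exhaust the other 8 colors first.
The worst case draws every non-navy token first: 25 + 4 + 44 + 42 + 34 + 1 + 32 + 31 = 213.
The next 2 draws are then forced to be navy, giving 213 + 2 = 215.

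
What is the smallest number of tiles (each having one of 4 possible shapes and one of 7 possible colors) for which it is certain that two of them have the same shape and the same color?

29

There are 4 × 7 = 28 (shape, color) combinations acting as pigeonholes.
With 28 tiles we could place one in each, avoiding any repeat.
One more forces some (shape, color) pair to hold 2, so 28 + 1 = 29.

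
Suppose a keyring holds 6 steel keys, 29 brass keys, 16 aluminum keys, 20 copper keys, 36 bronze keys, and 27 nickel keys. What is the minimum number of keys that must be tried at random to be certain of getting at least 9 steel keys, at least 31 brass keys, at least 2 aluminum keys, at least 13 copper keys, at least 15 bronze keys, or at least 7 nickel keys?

The worst case stops just short of every target: all 6 steel, all 29 brass, 1 aluminum, 12 copper, 14 bronze, 6 nickel — 6 + 29 + 1 + 12 + 14 + 6 = 68 keys.
One more key must push some type to its target, so 68 + 1 = 69.

69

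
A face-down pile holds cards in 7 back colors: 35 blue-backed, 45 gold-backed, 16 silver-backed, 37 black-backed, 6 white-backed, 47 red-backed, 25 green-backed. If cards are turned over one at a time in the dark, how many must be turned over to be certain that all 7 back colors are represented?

The hardest back color to obtain is white-backed: we could draw every other card first — 211 − 6 = 205 cards — without a single white-backed one.
The next draw must be white-backed, so 205 + 1 = 206.

206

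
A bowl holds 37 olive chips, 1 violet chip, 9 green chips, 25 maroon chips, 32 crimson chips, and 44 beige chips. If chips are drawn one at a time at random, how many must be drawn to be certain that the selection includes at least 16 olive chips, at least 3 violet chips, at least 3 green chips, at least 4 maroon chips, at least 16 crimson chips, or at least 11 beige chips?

47

The worst case stops just short of every target: 15 olive, all 1 violet, 2 green, 3 maroon, 15 crimson, 10 beige — 15 + 1 + 2 + 3 + 15 + 10 = 46 chips.
One more chip must push some color to its target, so 46 + 1 = 47.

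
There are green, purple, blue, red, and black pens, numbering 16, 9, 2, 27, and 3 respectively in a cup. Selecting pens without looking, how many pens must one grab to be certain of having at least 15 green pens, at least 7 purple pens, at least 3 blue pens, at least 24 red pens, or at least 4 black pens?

The worst case stops just short of every target: 14 green, 6 purple, 2 blue, 23 red, 3 black — 14 + 6 + 2 + 23 + 3 = 48 pens.
One more pen must push some ink color to its target, so 48 + 1 = 49.

49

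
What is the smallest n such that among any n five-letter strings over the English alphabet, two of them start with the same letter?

27

There are 26 possible first letters acting as pigeonholes.
With 26 five-letter strings over the English alphabet we could place one in each, avoiding any repeat.
One more forces some class to hold 2, so 26 + 1 = 27.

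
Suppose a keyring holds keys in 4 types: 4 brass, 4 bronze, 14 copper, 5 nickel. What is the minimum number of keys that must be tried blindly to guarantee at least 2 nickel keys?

The worst case draws every non-nickel key first: 4 + 4 + 14 = 22.
The next 2 draws are then forced to be nickel, giving 22 + 2 = 24.

24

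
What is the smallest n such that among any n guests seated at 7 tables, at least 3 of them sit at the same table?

15

There are 7 tables acting as pigeonholes.
With 7 × 2 = 14 guests we could place exactly 2 in each, with no class reaching 3.
One more forces some class to hold 3, so 14 + 1 = 15.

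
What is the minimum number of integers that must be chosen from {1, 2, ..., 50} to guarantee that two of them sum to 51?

26

Partition {1, …, 50} into 25 pairs: {1,50}, {2,49}, …, {25,26}.
Choosing 25 integers — say the integers 1 through 25 — takes one from each pair and avoids the property.
Choosing 26 forces two into the same pair by pigeonhole, and those sum to 51. So 26.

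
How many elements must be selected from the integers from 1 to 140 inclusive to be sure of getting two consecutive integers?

71

Partition {1, …, 140} into 70 pairs: {1,2}, {3,4}, …, {139,140}.
Choosing 70 integers — say the 70 even numbers 2, 4, …, 140 — takes one from each pair and avoids the property.
Choosing 71 forces two into the same pair by pigeonhole, and those are consecutive. So 71.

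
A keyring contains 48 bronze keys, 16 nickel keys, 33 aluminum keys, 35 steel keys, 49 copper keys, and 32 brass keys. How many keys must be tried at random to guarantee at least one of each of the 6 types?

198

The hardest type to obtain is nickel: we could draw every other key first — 213 − 16 = 197 keys — without a single nickel one.
The next draw must be nickel, so 197 + 1 = 198.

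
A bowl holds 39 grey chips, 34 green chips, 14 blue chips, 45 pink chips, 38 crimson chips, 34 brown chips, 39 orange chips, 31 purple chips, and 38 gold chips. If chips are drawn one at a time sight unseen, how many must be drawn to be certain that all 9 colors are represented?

299

The hardest color to obtain is blue: we could draw every other chip first — 312 − 14 = 298 chips — without a single blue one.
The next draw must be blue, so 298 + 1 = 299.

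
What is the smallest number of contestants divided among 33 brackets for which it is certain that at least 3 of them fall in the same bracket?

There are 33 brackets acting as pigeonholes.
With 33 × 2 = 66 contestants we could place exactly 2 in each, with no class reaching 3.
One more forces some class to hold 3, so 66 + 1 = 67.

67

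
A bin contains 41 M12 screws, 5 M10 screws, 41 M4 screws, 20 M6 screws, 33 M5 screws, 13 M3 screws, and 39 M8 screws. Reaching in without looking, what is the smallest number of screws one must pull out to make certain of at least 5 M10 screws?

192

The worst case draws every non-M10 screw first: 41 + 41 + 20 + 33 + 13 + 39 = 187.
The next 5 draws are then forced to be M10, giving 187 + 5 = 192.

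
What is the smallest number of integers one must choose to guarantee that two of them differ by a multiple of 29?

30

Two integers differ by a multiple of 29 exactly when they share a remainder mod 29.
There are 29 residue classes mod 29, so 29 integers can all lie in distinct classes.
One more integer must repeat a residue, giving a difference divisible by 29. So n = 29 + 1 = 30.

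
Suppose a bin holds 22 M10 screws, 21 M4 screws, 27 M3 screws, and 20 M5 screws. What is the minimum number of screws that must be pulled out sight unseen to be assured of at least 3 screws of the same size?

Treat the 4 sizes as pigeonholes.
The worst case takes 2 screws of each size without reaching 3 of any: 4 × 2 = 8.
The next screw must bring some size to 3, so 8 + 1 = 9.

9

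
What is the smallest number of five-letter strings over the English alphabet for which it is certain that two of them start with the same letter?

There are 26 possible first letters acting as pigeonholes.
With 26 five-letter strings over the English alphabet we could place one in each, avoiding any repeat.
One more forces some class to hold 2, so 26 + 1 = 27.

27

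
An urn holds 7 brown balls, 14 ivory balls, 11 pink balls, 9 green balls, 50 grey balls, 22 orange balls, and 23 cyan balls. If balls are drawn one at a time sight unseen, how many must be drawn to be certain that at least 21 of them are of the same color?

Treat the 7 colors as pigeonholes.
In the worst case we take at most 20 of each color, but all 7 brown, all 14 ivory, all 11 pink, and all 9 green (fewer than 20), giving 7 + 14 + 11 + 9 + 20 + 20 + 20 = 101.
One more ball then forces some color to 21, so 101 + 1 = 102.

102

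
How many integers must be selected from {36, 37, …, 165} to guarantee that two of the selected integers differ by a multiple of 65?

Group the integers by remainder mod 65; there are 65 residue classes, each nonempty in this range.
Choosing one from each class (65 integers) avoids any shared remainder.
One more choice must repeat a class, so two differ by a multiple of 65. Hence 65 + 1 = 66.

66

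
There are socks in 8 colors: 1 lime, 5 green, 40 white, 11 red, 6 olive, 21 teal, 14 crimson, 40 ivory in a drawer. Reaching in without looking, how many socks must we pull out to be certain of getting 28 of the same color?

In the worst case we take at most 27 of each color, but all 1 lime, all 5 green, all 11 red, all 6 olive, all 21 teal, and all 14 crimson (fewer than 27), giving 1 + 5 + 27 + 11 + 6 + 21 + 14 + 27 = 112.
One more sock then forces some color to 28, so 112 + 1 = 113.

113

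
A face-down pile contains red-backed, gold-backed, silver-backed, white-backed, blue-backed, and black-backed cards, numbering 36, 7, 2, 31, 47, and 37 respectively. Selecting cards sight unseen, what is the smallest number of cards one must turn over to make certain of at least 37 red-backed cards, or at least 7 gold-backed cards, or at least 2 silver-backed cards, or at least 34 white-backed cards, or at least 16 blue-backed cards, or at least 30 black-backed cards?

119

The worst case stops just short of every target: 36 red-backed, 6 gold-backed, 1 silver-backed, all 31 white-backed, 15 blue-backed, 29 black-backed — 36 + 6 + 1 + 31 + 15 + 29 = 118 cards.
One more card must push some back color to its target, so 118 + 1 = 119.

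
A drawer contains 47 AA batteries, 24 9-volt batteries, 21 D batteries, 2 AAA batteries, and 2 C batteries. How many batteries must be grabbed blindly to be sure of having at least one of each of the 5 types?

The hardest type to obtain is AAA: we could draw every other battery first — 96 − 2 = 94 batteries — without a single AAA one.
The next draw must be AAA, so 94 + 1 = 95.

95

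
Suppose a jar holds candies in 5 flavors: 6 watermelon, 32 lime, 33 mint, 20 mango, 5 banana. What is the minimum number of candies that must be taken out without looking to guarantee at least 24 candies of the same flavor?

Treat the 5 flavors as pigeonholes.
In the worst case we take at most 23 of each flavor, but all 6 watermelon, all 20 mango, and all 5 banana (fewer than 23), giving 6 + 23 + 23 + 20 + 5 = 77.
One more candy then forces some flavor to 24, so 77 + 1 = 78.

78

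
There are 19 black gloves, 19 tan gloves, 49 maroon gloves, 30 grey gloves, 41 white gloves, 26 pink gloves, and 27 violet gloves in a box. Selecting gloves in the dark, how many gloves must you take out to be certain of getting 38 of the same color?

Treat the 7 colors as pigeonholes.
In the worst case we take at most 37 of each color, but all 19 black, all 19 tan, all 30 grey, all 26 pink, and all 27 violet (fewer than 37), giving 19 + 19 + 37 + 30 + 37 + 26 + 27 = 195.
One more glove then forces some color to 38, so 195 + 1 = 196.

196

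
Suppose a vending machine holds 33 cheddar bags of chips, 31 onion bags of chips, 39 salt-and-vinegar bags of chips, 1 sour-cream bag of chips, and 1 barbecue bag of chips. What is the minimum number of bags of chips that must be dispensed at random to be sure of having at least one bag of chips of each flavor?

105

The hardest flavor to obtain is sour-cream: we could draw every other bag of chips first — 105 − 1 = 104 bags of chips — without a single sour-cream one.
The next draw must be sour-cream, so 104 + 1 = 105.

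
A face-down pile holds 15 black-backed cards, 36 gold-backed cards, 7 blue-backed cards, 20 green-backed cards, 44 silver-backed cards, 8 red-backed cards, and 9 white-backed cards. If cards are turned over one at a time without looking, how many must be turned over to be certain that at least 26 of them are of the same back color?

110

Treat the 7 back colors as pigeonholes.
In the worst case we take at most 25 of each back color, but all 15 black-backed, all 7 blue-backed, all 20 green-backed, all 8 red-backed, and all 9 white-backed (fewer than 25), giving 15 + 25 + 7 + 20 + 25 + 8 + 9 = 109.
One more card then forces some back color to 26, so 109 + 1 = 110.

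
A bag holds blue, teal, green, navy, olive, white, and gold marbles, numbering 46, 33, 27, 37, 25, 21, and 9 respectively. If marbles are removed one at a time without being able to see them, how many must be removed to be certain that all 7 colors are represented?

190

The hardest color to obtain is gold: we could draw every other marble first — 198 − 9 = 189 marbles — without a single gold one.
The next draw must be gold, so 189 + 1 = 190.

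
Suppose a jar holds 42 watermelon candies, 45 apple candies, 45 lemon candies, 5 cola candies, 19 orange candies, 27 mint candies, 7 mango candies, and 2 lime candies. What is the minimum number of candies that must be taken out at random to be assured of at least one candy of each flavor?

191

The hardest flavor to obtain is lime: we could draw every other candy first — 192 − 2 = 190 candies — without a single lime one.
The next draw must be lime, so 190 + 1 = 191.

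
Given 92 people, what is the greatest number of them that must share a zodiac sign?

8

There are 12 zodiac signs, which serve as the pigeonholes.
If each of the 12 zodiac signs held at most 7, the total would be at most 12 × 7 = 84 < 92, a contradiction.
So at least one holds ⌈92/12⌉ = 8.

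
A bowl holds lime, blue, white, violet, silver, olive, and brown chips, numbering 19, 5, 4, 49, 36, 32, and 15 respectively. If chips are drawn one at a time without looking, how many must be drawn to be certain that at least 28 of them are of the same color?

In the worst case we take at most 27 of each color, but all 19 lime, all 5 blue, all 4 white, and all 15 brown (fewer than 27), giving 19 + 5 + 4 + 27 + 27 + 27 + 15 = 124.
One more chip then forces some color to 28, so 124 + 1 = 125.

125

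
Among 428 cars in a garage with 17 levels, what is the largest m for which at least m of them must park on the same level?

26

The 428 cars fall into 17 levels.
If each of the 17 levels held at most 25, the total would be at most 17 × 25 = 425 < 428, a contradiction.
So at least one holds ⌈428/17⌉ = 26.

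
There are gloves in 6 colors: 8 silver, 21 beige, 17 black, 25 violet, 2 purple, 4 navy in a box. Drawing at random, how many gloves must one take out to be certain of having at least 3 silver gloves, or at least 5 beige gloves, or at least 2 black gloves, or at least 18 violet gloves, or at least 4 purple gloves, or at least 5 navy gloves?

The worst case stops just short of every target: 2 silver, 4 beige, 1 black, 17 violet, all 2 purple, 4 navy — 2 + 4 + 1 + 17 + 2 + 4 = 30 gloves.
One more glove must push some color to its target, so 30 + 1 = 31.

31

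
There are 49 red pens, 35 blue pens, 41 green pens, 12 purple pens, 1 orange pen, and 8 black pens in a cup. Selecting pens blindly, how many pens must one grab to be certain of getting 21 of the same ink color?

Treat the 6 ink colors as pigeonholes.
In the worst case we take at most 20 of each ink color, but all 12 purple, all 1 orange, and all 8 black (fewer than 20), giving 20 + 20 + 20 + 12 + 1 + 8 = 81.
One more pen then forces some ink color to 21, so 81 + 1 = 82.

82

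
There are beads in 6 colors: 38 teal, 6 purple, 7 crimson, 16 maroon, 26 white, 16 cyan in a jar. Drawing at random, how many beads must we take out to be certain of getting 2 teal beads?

73

The worst case draws every non-teal bead first: 6 + 7 + 16 + 26 + 16 = 71.
The next 2 draws are then forced to be teal, giving 71 + 2 = 73.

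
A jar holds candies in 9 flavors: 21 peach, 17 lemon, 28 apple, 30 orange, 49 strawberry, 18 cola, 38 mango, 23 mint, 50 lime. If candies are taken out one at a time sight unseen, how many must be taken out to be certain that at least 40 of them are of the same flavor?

254

In the worst case we take at most 39 of each flavor, but all 21 peach, all 17 lemon, all 28 apple, all 30 orange, all 18 cola, all 38 mango, and all 23 mint (fewer than 39), giving 21 + 17 + 28 + 30 + 39 + 18 + 38 + 23 + 39 = 253.
One more candy then forces some flavor to 40, so 253 + 1 = 254.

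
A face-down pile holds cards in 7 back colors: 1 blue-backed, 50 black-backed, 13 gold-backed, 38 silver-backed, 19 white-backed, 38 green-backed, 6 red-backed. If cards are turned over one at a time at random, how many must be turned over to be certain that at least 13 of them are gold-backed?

The worst case draws every non-gold-backed card first: 1 + 50 + 38 + 19 + 38 + 6 = 152.
The next 13 draws are then forced to be gold-backed, giving 152 + 13 = 165.

165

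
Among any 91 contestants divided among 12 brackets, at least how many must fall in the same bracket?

8

The 91 contestants fall into 12 brackets.
If each of the 12 brackets held at most 7, the total would be at most 12 × 7 = 84 < 91, a contradiction.
So at least one holds ⌈91/12⌉ = 8.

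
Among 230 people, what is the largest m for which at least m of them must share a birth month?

20

The 230 people fall into 12 months of the year.
If each of the 12 months of the year held at most 19, the total would be at most 12 × 19 = 228 < 230, a contradiction.
So at least one holds ⌈230/12⌉ = 20.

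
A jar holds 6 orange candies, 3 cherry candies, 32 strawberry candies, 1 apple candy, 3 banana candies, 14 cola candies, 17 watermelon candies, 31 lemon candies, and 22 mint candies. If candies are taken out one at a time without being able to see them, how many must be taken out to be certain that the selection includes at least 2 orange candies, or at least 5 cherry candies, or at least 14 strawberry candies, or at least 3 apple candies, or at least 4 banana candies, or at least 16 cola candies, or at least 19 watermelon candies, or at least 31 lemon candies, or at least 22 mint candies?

104

The worst case stops just short of every target: 1 orange, all 3 cherry, 13 strawberry, all 1 apple, 3 banana, all 14 cola, all 17 watermelon, 30 lemon, 21 mint — 1 + 3 + 13 + 1 + 3 + 14 + 17 + 30 + 21 = 103 candies.
One more candy must push some flavor to its target, so 103 + 1 = 104.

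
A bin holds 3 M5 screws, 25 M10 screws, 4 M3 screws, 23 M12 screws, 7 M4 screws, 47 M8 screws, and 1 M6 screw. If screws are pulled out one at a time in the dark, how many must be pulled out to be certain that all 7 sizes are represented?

The hardest size to obtain is M6: we could draw every other screw first — 110 − 1 = 109 screws — without a single M6 one.
The next draw must be M6, so 109 + 1 = 110.

110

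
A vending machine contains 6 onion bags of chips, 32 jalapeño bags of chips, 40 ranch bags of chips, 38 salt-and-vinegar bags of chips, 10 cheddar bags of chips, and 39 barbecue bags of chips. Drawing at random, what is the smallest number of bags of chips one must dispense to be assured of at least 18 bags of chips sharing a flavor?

In the worst case we take at most 17 of each flavor, but all 6 onion and all 10 cheddar (fewer than 17), giving 6 + 17 + 17 + 17 + 10 + 17 = 84.
One more bag of chips then forces some flavor to 18, so 84 + 1 = 85.

85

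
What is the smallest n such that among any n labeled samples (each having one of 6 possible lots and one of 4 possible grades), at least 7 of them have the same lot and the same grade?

145

There are 6 × 4 = 24 (lot, grade) combinations acting as pigeonholes.
With 24 × 6 = 144 labeled samples we could place exactly 6 in each, with no (lot, grade) pair reaching 7.
One more forces some (lot, grade) pair to hold 7, so 144 + 1 = 145.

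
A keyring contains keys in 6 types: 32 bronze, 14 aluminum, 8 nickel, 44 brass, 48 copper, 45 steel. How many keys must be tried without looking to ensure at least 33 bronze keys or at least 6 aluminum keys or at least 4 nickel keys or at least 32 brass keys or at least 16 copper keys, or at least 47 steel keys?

The worst case stops just short of every target: 32 bronze, 5 aluminum, 3 nickel, 31 brass, 15 copper, all 45 steel — 32 + 5 + 3 + 31 + 15 + 45 = 131 keys.
One more key must push some type to its target, so 131 + 1 = 132.

132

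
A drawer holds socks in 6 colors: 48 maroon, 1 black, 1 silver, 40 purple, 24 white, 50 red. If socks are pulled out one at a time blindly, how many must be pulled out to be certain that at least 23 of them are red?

The worst case draws every non-red sock first: 48 + 1 + 1 + 40 + 24 = 114.
The next 23 draws are then forced to be red, giving 114 + 23 = 137.

137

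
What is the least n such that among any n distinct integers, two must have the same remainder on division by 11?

12

Two integers differ by a multiple of 11 exactly when they share a remainder mod 11.
There are 11 residue classes mod 11, so 11 integers can all lie in distinct classes.
One more integer must repeat a residue, giving a difference divisible by 11. So n = 11 + 1 = 12.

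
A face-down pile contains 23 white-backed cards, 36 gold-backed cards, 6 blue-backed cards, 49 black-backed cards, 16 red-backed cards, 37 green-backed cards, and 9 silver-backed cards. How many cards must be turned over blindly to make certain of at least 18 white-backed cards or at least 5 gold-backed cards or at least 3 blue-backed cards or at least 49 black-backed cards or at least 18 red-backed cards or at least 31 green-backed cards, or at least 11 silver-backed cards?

127

The worst case stops just short of every target: 17 white-backed, 4 gold-backed, 2 blue-backed, 48 black-backed, all 16 red-backed, 30 green-backed, all 9 silver-backed — 17 + 4 + 2 + 48 + 16 + 30 + 9 = 126 cards.
One more card must push some back color to its target, so 126 + 1 = 127.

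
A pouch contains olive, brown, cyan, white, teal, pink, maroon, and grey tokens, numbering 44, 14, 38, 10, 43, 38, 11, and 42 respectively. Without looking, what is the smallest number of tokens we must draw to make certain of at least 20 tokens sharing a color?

Treat the 8 colors as pigeonholes.
In the worst case we take at most 19 of each color, but all 14 brown, all 10 white, and all 11 maroon (fewer than 19), giving 19 + 14 + 19 + 10 + 19 + 19 + 11 + 19 = 130.
One more token then forces some color to 20, so 130 + 1 = 131.

131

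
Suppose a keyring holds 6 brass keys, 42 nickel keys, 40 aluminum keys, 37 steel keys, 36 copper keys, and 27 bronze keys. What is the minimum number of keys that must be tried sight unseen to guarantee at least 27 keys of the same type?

In the worst case we take at most 26 of each type, but all 6 brass (fewer than 26), giving 6 + 26 + 26 + 26 + 26 + 26 = 136.
One more key then forces some type to 27, so 136 + 1 = 137.

137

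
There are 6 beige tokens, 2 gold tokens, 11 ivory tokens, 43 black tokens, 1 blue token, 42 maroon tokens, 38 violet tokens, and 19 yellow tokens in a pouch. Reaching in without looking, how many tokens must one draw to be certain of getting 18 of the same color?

In the worst case we take at most 17 of each color, but all 6 beige, all 2 gold, all 11 ivory, and all 1 blue (fewer than 17), giving 6 + 2 + 11 + 17 + 1 + 17 + 17 + 17 = 88.
One more token then forces some color to 18, so 88 + 1 = 89.

89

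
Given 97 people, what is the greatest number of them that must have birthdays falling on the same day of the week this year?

If each of the 7 days of the week held at most 13, the total would be at most 7 × 13 = 91 < 97, a contradiction.
So at least one holds ⌈97/7⌉ = 14.

14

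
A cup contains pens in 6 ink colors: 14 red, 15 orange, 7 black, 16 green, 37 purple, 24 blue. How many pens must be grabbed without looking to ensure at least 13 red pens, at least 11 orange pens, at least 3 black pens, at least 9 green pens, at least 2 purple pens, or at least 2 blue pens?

35

Each of the 6 ink colors has its own threshold; avoid all of them simultaneously.
The worst case stops just short of every target: 12 red, 10 orange, 2 black, 8 green, 1 purple, 1 blue — 12 + 10 + 2 + 8 + 1 + 1 = 34 pens.
One more pen must push some ink color to its target, so 34 + 1 = 35.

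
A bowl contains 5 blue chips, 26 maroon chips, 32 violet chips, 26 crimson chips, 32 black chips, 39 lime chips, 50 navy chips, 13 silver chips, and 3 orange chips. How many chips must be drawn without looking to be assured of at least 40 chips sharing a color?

Treat the 9 colors as pigeonholes.
In the worst case we take at most 39 of each color, but all 5 blue, all 26 maroon, all 32 violet, all 26 crimson, all 32 black, all 13 silver, and all 3 orange (fewer than 39), giving 5 + 26 + 32 + 26 + 32 + 39 + 39 + 13 + 3 = 215.
One more chip then forces some color to 40, so 215 + 1 = 216.

216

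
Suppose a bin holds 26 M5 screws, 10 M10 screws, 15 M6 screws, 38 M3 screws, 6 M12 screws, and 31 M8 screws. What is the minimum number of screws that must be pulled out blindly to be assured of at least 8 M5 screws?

108

The worst case draws every non-M5 screw first: 10 + 15 + 38 + 6 + 31 = 100.
The next 8 draws are then forced to be M5, giving 100 + 8 = 108.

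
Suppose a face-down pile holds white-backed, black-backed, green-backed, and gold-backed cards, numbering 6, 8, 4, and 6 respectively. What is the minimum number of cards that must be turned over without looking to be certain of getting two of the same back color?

5

The worst case takes 1 card of each back color without reaching 2 of any: 4 × 1 = 4.
The next card must bring some back color to 2, so 4 + 1 = 5.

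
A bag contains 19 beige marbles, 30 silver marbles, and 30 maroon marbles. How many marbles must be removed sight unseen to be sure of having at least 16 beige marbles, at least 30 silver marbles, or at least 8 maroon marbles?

52

The worst case stops just short of every target: 15 beige, 29 silver, 7 maroon — 15 + 29 + 7 = 51 marbles.
One more marble must push some color to its target, so 51 + 1 = 52.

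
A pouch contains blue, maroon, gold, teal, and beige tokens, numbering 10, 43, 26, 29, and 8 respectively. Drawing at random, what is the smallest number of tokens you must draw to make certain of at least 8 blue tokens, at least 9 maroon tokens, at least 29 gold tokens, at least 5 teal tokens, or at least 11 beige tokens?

54

The worst case stops just short of every target: 7 blue, 8 maroon, all 26 gold, 4 teal, all 8 beige — 7 + 8 + 26 + 4 + 8 = 53 tokens.
One more token must push some color to its target, so 53 + 1 = 54.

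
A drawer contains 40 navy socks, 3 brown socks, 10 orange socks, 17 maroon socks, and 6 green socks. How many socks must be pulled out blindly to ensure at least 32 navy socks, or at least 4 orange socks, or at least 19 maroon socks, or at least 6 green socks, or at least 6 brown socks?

The worst case stops just short of every target: 31 navy, all 3 brown, 3 orange, all 17 maroon, 5 green — 31 + 3 + 3 + 17 + 5 = 59 socks.
One more sock must push some color to its target, so 59 + 1 = 60.

60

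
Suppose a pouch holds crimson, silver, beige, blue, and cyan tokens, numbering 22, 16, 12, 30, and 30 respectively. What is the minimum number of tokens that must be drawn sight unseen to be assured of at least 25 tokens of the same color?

In the worst case we take at most 24 of each color, but all 22 crimson, all 16 silver, and all 12 beige (fewer than 24), giving 22 + 16 + 12 + 24 + 24 = 98.
One more token then forces some color to 25, so 98 + 1 = 99.

99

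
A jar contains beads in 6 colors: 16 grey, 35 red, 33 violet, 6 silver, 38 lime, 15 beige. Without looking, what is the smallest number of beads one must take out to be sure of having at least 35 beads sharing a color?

In the worst case we take at most 34 of each color, but all 16 grey, all 33 violet, all 6 silver, and all 15 beige (fewer than 34), giving 16 + 34 + 33 + 6 + 34 + 15 = 138.
One more bead then forces some color to 35, so 138 + 1 = 139.

139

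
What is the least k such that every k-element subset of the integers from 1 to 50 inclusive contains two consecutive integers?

26

Partition {1, …, 50} into 25 pairs: {1,2}, {3,4}, …, {49,50}.
Choosing 25 integers — say the 25 even numbers 2, 4, …, 50 — takes one from each pair and avoids the property.
Choosing 26 forces two into the same pair by pigeonhole, and those are consecutive. So 26.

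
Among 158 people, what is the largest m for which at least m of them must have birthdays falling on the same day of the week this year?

There are 7 days of the week, which serve as the pigeonholes.
If each of the 7 days of the week held at most 22, the total would be at most 7 × 22 = 154 < 158, a contradiction.
So at least one holds ⌈158/7⌉ = 23.

23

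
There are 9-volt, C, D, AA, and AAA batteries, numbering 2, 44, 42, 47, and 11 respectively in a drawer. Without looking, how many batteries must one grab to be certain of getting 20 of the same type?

71

Treat the 5 types as pigeonholes.
In the worst case we take at most 19 of each type, but all 2 9-volt and all 11 AAA (fewer than 19), giving 2 + 19 + 19 + 19 + 11 = 70.
One more battery then forces some type to 20, so 70 + 1 = 71.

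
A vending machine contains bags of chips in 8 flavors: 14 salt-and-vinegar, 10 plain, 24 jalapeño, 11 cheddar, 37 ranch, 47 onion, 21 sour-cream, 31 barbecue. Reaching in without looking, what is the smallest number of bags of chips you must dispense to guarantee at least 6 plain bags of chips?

To avoid plain bags of chips as long as possible, exhaust the other 7 flavors first.
The worst case draws every non-plain bag of chips first: 14 + 24 + 11 + 37 + 47 + 21 + 31 = 185.
The next 6 draws are then forced to be plain, giving 185 + 6 = 191.

191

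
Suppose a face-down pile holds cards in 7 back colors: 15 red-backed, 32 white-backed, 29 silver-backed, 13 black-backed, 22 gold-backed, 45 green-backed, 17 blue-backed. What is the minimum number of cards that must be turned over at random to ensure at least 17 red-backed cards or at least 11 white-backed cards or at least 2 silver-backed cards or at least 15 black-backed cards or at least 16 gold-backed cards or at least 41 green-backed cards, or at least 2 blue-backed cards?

The worst case stops just short of every target: all 15 red-backed, 10 white-backed, 1 silver-backed, all 13 black-backed, 15 gold-backed, 40 green-backed, 1 blue-backed — 15 + 10 + 1 + 13 + 15 + 40 + 1 = 95 cards.
One more card must push some back color to its target, so 95 + 1 = 96.

96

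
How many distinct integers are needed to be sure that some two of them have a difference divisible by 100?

101

Two integers differ by a multiple of 100 exactly when they share a remainder mod 100.
There are 100 residue classes mod 100, so 100 integers can all lie in distinct classes.
One more integer must repeat a residue, giving a difference divisible by 100. So n = 100 + 1 = 101.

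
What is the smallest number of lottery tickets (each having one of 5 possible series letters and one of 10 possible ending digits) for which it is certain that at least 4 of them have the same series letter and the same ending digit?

There are 5 × 10 = 50 (series letter, ending digit) combinations acting as pigeonholes.
With 50 × 3 = 150 lottery tickets we could place exactly 3 in each, with no (series letter, ending digit) pair reaching 4.
One more forces some (series letter, ending digit) pair to hold 4, so 150 + 1 = 151.

151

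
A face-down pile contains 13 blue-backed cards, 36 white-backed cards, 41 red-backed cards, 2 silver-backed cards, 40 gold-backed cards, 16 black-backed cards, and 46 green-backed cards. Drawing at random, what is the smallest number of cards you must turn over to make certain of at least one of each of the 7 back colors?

193

The hardest back color to obtain is silver-backed: we could draw every other card first — 194 − 2 = 192 cards — without a single silver-backed one.
The next draw must be silver-backed, so 192 + 1 = 193.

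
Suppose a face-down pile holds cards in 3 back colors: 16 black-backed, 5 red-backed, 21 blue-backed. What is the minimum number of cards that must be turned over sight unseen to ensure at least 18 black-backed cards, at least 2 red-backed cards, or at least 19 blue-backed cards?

The worst case stops just short of every target: all 16 black-backed, 1 red-backed, 18 blue-backed — 16 + 1 + 18 = 35 cards.
One more card must push some back color to its target, so 35 + 1 = 36.

36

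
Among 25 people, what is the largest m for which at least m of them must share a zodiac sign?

The 25 people fall into 12 zodiac signs.
If each of the 12 zodiac signs held at most 2, the total would be at most 12 × 2 = 24 < 25, a contradiction.
So at least one holds ⌈25/12⌉ = 3.

3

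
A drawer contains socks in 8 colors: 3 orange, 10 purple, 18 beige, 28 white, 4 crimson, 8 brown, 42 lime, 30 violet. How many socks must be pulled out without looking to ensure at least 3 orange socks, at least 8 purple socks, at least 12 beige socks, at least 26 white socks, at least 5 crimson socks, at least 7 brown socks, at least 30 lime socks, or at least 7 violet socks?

91

The worst case stops just short of every target: 2 orange, 7 purple, 11 beige, 25 white, 4 crimson, 6 brown, 29 lime, 6 violet — 2 + 7 + 11 + 25 + 4 + 6 + 29 + 6 = 90 socks.
One more sock must push some color to its target, so 90 + 1 = 91.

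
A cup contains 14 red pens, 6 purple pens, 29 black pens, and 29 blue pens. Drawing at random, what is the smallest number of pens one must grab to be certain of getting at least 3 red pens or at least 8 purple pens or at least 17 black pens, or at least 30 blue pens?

54

Each of the 4 ink colors has its own threshold; avoid all of them simultaneously.
The worst case stops just short of every target: 2 red, all 6 purple, 16 black, 29 blue — 2 + 6 + 16 + 29 = 53 pens.
One more pen must push some ink color to its target, so 53 + 1 = 54.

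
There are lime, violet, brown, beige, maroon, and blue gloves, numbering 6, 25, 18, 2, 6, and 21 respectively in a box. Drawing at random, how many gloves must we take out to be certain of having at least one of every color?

77

The hardest color to obtain is beige: we could draw every other glove first — 78 − 2 = 76 gloves — without a single beige one.
The next draw must be beige, so 76 + 1 = 77.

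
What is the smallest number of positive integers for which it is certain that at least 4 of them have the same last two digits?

There are 100 possible two-digit endings acting as pigeonholes.
With 100 × 3 = 300 positive integers we could place exactly 3 in each, with no class reaching 4.
One more forces some class to hold 4, so 300 + 1 = 301.

301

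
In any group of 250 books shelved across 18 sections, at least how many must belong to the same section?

14

If each of the 18 sections held at most 13, the total would be at most 18 × 13 = 234 < 250, a contradiction.
So at least one holds ⌈250/18⌉ = 14.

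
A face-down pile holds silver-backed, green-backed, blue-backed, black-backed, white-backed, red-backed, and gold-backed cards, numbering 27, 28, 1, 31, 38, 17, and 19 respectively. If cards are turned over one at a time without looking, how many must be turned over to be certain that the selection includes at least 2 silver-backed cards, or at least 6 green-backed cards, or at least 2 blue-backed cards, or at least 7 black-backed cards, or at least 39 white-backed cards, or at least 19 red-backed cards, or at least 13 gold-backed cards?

The worst case stops just short of every target: 1 silver-backed, 5 green-backed, 1 blue-backed, 6 black-backed, 38 white-backed, all 17 red-backed, 12 gold-backed — 1 + 5 + 1 + 6 + 38 + 17 + 12 = 80 cards.
One more card must push some back color to its target, so 80 + 1 = 81.

81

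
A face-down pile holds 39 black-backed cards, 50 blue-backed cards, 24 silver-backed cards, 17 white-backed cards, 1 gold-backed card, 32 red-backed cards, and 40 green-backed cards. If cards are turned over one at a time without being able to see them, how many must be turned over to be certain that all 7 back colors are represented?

The hardest back color to obtain is gold-backed: we could draw every other card first — 203 − 1 = 202 cards — without a single gold-backed one.
The next draw must be gold-backed, so 202 + 1 = 203.

203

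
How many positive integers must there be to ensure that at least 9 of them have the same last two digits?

There are 100 possible two-digit endings acting as pigeonholes.
With 100 × 8 = 800 positive integers we could place exactly 8 in each, with no class reaching 9.
One more forces some class to hold 9, so 800 + 1 = 801.

801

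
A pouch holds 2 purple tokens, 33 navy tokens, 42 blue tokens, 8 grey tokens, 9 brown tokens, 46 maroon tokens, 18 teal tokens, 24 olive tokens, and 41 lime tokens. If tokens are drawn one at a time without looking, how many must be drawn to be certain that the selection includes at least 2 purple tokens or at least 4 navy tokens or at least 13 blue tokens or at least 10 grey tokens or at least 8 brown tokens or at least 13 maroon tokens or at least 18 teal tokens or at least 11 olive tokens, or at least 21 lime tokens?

91

The worst case stops just short of every target: 1 purple, 3 navy, 12 blue, all 8 grey, 7 brown, 12 maroon, 17 teal, 10 olive, 20 lime — 1 + 3 + 12 + 8 + 7 + 12 + 17 + 10 + 20 = 90 tokens.
One more token must push some color to its target, so 90 + 1 = 91.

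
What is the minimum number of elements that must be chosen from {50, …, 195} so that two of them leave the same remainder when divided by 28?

29

Group the integers by remainder mod 28; there are 28 residue classes, each nonempty in this range.
Choosing one from each class (28 integers) avoids any shared remainder.
One more choice must repeat a class, so two differ by a multiple of 28. Hence 28 + 1 = 29.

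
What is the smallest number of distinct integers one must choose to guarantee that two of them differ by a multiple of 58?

Use the pigeonhole principle on residue classes: two integers differ by a multiple of 58 exactly when they share a remainder mod 58.
There are 58 residue classes mod 58, so 58 integers can all lie in distinct classes.
One more integer must repeat a residue, giving a difference divisible by 58. So n = 58 + 1 = 59.

59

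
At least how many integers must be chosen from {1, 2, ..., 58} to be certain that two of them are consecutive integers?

30

Partition {1, …, 58} into 29 pairs: {1,2}, {3,4}, …, {57,58}.
Choosing 29 integers — say the 29 even numbers 2, 4, …, 58 — takes one from each pair and avoids the property.
Choosing 30 forces two into the same pair by pigeonhole, and those are consecutive. So 30.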